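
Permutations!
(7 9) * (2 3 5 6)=[0, 1, 3, 5, 4, 6, 2, 9, 8, 7]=(2 3 5 6)(7 9)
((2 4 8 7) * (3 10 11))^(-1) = ((2 4 8 7)(3 10 11))^(-1) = (2 7 8 4)(3 11 10)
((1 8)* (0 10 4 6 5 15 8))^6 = (0 8 5 4)(1 15 6 10)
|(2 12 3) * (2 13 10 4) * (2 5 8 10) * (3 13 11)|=|(2 12 13)(3 11)(4 5 8 10)|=12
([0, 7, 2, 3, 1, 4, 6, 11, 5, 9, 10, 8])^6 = [0, 1, 2, 3, 4, 5, 6, 7, 8, 9, 10, 11]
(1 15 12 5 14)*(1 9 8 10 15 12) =[0, 12, 2, 3, 4, 14, 6, 7, 10, 8, 15, 11, 5, 13, 9, 1] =(1 12 5 14 9 8 10 15)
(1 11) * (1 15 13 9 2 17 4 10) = (1 11 15 13 9 2 17 4 10) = [0, 11, 17, 3, 10, 5, 6, 7, 8, 2, 1, 15, 12, 9, 14, 13, 16, 4]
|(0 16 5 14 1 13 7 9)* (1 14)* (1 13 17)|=|(0 16 5 13 7 9)(1 17)|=6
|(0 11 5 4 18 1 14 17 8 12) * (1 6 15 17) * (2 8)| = 22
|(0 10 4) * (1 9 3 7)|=|(0 10 4)(1 9 3 7)|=12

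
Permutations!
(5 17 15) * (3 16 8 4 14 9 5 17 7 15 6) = (3 16 8 4 14 9 5 7 15 17 6) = [0, 1, 2, 16, 14, 7, 3, 15, 4, 5, 10, 11, 12, 13, 9, 17, 8, 6]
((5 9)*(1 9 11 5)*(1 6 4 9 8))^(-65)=(1 8)(4 9 6)(5 11)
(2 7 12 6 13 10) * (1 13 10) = (1 13)(2 7 12 6 10) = [0, 13, 7, 3, 4, 5, 10, 12, 8, 9, 2, 11, 6, 1]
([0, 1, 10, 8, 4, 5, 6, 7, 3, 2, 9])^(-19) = (2 9 10)(3 8)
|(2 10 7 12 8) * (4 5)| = |(2 10 7 12 8)(4 5)| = 10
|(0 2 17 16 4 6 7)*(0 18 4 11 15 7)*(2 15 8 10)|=6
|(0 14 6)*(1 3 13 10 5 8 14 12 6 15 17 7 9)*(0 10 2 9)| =|(0 12 6 10 5 8 14 15 17 7)(1 3 13 2 9)| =10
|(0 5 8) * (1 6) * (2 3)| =6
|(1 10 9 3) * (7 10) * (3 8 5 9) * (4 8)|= |(1 7 10 3)(4 8 5 9)|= 4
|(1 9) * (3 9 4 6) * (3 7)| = |(1 4 6 7 3 9)| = 6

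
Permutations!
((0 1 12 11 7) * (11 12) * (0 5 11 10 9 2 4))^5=(12)(0 4 2 9 10 1)(5 7 11)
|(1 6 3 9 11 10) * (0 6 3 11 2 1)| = 4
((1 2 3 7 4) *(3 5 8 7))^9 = ((1 2 5 8 7 4))^9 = (1 8)(2 7)(4 5)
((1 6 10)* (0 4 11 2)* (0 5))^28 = (0 2 4 5 11)(1 6 10)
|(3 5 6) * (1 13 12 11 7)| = 15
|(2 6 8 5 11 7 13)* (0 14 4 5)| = |(0 14 4 5 11 7 13 2 6 8)| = 10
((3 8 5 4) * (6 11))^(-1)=(3 4 5 8)(6 11)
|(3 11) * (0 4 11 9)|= 5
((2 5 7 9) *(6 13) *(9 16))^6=((2 5 7 16 9)(6 13))^6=(2 5 7 16 9)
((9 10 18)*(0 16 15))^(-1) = (0 15 16)(9 18 10)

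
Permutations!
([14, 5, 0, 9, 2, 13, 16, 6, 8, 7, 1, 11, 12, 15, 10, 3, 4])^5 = [13, 9, 5, 4, 1, 7, 14, 0, 8, 2, 3, 11, 12, 6, 15, 16, 10]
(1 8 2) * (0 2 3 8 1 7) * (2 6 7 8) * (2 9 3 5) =[6, 1, 8, 9, 4, 2, 7, 0, 5, 3] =(0 6 7)(2 8 5)(3 9)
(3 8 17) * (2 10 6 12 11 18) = (2 10 6 12 11 18)(3 8 17) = [0, 1, 10, 8, 4, 5, 12, 7, 17, 9, 6, 18, 11, 13, 14, 15, 16, 3, 2]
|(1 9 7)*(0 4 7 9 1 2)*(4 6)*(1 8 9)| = 15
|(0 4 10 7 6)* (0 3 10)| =4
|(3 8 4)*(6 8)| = 4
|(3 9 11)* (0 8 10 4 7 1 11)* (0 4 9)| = |(0 8 10 9 4 7 1 11 3)| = 9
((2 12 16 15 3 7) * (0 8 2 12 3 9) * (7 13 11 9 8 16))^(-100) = (0 9 11 13 3 2 8 15 16)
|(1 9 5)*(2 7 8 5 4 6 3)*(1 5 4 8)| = 8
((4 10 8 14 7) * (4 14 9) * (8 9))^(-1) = (4 9 10)(7 14)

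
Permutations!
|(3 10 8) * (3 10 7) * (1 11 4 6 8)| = 6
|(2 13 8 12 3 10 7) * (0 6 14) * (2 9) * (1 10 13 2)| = 12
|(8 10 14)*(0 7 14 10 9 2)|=|(0 7 14 8 9 2)|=6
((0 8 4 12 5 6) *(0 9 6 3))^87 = ((0 8 4 12 5 3)(6 9))^87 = (0 12)(3 4)(5 8)(6 9)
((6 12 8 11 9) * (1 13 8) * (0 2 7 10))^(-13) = (0 10 7 2)(1 13 8 11 9 6 12)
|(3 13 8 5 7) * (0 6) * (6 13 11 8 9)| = |(0 13 9 6)(3 11 8 5 7)| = 20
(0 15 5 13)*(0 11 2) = [15, 1, 0, 3, 4, 13, 6, 7, 8, 9, 10, 2, 12, 11, 14, 5] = (0 15 5 13 11 2)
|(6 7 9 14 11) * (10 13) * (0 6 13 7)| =6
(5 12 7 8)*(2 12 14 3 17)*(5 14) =(2 12 7 8 14 3 17) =[0, 1, 12, 17, 4, 5, 6, 8, 14, 9, 10, 11, 7, 13, 3, 15, 16, 2]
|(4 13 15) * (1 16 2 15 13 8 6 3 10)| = 9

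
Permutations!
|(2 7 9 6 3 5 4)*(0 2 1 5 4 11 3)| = 5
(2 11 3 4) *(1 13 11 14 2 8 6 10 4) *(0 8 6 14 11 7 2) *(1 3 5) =(0 8 14)(1 13 7 2 11 5)(4 6 10) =[8, 13, 11, 3, 6, 1, 10, 2, 14, 9, 4, 5, 12, 7, 0]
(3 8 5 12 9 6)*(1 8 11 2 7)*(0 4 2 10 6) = (0 4 2 7 1 8 5 12 9)(3 11 10 6) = [4, 8, 7, 11, 2, 12, 3, 1, 5, 0, 6, 10, 9]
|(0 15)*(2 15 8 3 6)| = |(0 8 3 6 2 15)| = 6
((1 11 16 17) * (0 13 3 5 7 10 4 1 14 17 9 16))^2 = (17)(0 3 7 4 11 13 5 10 1)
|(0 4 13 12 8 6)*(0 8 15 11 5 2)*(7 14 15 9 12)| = 18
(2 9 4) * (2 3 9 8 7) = [0, 1, 8, 9, 3, 5, 6, 2, 7, 4] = (2 8 7)(3 9 4)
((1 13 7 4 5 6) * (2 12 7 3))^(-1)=(1 6 5 4 7 12 2 3 13)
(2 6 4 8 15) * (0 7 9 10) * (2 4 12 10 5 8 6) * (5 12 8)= (0 7 9 12 10)(4 6 8 15)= [7, 1, 2, 3, 6, 5, 8, 9, 15, 12, 0, 11, 10, 13, 14, 4]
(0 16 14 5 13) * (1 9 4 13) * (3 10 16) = (0 3 10 16 14 5 1 9 4 13) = [3, 9, 2, 10, 13, 1, 6, 7, 8, 4, 16, 11, 12, 0, 5, 15, 14]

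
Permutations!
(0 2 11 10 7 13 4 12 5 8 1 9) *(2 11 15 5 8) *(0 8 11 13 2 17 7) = [13, 9, 15, 3, 12, 17, 6, 2, 1, 8, 0, 10, 11, 4, 14, 5, 16, 7] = (0 13 4 12 11 10)(1 9 8)(2 15 5 17 7)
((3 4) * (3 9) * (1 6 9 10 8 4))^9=(10)(1 6 9 3)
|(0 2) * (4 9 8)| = |(0 2)(4 9 8)| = 6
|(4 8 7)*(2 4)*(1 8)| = 5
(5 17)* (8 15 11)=[0, 1, 2, 3, 4, 17, 6, 7, 15, 9, 10, 8, 12, 13, 14, 11, 16, 5]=(5 17)(8 15 11)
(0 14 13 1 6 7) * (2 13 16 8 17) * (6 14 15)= (0 15 6 7)(1 14 16 8 17 2 13)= [15, 14, 13, 3, 4, 5, 7, 0, 17, 9, 10, 11, 12, 1, 16, 6, 8, 2]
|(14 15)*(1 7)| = |(1 7)(14 15)| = 2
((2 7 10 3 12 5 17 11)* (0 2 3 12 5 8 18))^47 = ((0 2 7 10 12 8 18)(3 5 17 11))^47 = (0 8 10 2 18 12 7)(3 11 17 5)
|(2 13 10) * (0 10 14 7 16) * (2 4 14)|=6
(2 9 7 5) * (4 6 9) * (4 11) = [0, 1, 11, 3, 6, 2, 9, 5, 8, 7, 10, 4] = (2 11 4 6 9 7 5)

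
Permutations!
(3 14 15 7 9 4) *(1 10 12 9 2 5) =(1 10 12 9 4 3 14 15 7 2 5) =[0, 10, 5, 14, 3, 1, 6, 2, 8, 4, 12, 11, 9, 13, 15, 7]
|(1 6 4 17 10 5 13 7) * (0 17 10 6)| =9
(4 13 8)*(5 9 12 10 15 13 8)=(4 8)(5 9 12 10 15 13)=[0, 1, 2, 3, 8, 9, 6, 7, 4, 12, 15, 11, 10, 5, 14, 13]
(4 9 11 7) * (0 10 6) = (0 10 6)(4 9 11 7) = [10, 1, 2, 3, 9, 5, 0, 4, 8, 11, 6, 7]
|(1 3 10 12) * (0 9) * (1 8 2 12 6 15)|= 30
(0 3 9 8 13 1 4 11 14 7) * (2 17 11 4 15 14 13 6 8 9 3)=[2, 15, 17, 3, 4, 5, 8, 0, 6, 9, 10, 13, 12, 1, 7, 14, 16, 11]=(0 2 17 11 13 1 15 14 7)(6 8)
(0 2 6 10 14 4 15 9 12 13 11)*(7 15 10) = [2, 1, 6, 3, 10, 5, 7, 15, 8, 12, 14, 0, 13, 11, 4, 9] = (0 2 6 7 15 9 12 13 11)(4 10 14)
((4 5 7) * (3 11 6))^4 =(3 11 6)(4 5 7)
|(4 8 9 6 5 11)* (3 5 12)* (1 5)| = 9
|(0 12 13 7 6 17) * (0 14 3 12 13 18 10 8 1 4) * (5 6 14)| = |(0 13 7 14 3 12 18 10 8 1 4)(5 6 17)| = 33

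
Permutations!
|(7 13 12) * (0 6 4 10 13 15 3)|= |(0 6 4 10 13 12 7 15 3)|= 9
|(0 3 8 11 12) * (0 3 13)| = 4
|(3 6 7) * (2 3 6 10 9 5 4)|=6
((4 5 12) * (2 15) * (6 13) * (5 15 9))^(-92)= (2 4 5)(9 15 12)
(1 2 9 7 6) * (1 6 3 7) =(1 2 9)(3 7) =[0, 2, 9, 7, 4, 5, 6, 3, 8, 1]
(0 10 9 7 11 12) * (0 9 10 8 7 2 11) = [8, 1, 11, 3, 4, 5, 6, 0, 7, 2, 10, 12, 9] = (0 8 7)(2 11 12 9)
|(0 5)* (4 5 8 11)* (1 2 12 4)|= |(0 8 11 1 2 12 4 5)|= 8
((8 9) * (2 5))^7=(2 5)(8 9)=((2 5)(8 9))^7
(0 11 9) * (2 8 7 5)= (0 11 9)(2 8 7 5)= [11, 1, 8, 3, 4, 2, 6, 5, 7, 0, 10, 9]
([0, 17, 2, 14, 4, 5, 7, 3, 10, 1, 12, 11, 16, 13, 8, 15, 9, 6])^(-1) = (1 9 16 12 10 8 14 3 7 6 17)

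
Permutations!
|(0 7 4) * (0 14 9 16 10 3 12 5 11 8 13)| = |(0 7 4 14 9 16 10 3 12 5 11 8 13)| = 13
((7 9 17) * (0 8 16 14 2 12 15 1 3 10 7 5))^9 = (0 10 2 5 3 14 17 1 16 9 15 8 7 12)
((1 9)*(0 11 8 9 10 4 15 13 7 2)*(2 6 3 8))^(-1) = (0 2 11)(1 9 8 3 6 7 13 15 4 10)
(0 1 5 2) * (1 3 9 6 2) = (0 3 9 6 2)(1 5) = [3, 5, 0, 9, 4, 1, 2, 7, 8, 6]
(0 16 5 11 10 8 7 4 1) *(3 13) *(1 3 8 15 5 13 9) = [16, 0, 2, 9, 3, 11, 6, 4, 7, 1, 15, 10, 12, 8, 14, 5, 13] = (0 16 13 8 7 4 3 9 1)(5 11 10 15)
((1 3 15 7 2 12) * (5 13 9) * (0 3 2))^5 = ((0 3 15 7)(1 2 12)(5 13 9))^5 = (0 3 15 7)(1 12 2)(5 9 13)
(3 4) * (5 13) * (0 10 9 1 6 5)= (0 10 9 1 6 5 13)(3 4)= [10, 6, 2, 4, 3, 13, 5, 7, 8, 1, 9, 11, 12, 0]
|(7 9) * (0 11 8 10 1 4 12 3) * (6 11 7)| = 11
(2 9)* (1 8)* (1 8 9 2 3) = (1 9 3) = [0, 9, 2, 1, 4, 5, 6, 7, 8, 3]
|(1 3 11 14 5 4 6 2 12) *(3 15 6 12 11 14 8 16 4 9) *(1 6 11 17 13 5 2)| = |(1 15 11 8 16 4 12 6)(2 17 13 5 9 3 14)| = 56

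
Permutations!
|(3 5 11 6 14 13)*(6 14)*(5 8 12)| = |(3 8 12 5 11 14 13)| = 7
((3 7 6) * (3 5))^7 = (3 5 6 7)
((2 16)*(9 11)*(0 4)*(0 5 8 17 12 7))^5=((0 4 5 8 17 12 7)(2 16)(9 11))^5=(0 12 8 4 7 17 5)(2 16)(9 11)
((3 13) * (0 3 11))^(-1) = (0 11 13 3)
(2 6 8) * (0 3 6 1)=(0 3 6 8 2 1)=[3, 0, 1, 6, 4, 5, 8, 7, 2]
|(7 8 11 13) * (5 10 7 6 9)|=|(5 10 7 8 11 13 6 9)|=8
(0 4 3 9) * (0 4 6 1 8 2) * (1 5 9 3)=[6, 8, 0, 3, 1, 9, 5, 7, 2, 4]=(0 6 5 9 4 1 8 2)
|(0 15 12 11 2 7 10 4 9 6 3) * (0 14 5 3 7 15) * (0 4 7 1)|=60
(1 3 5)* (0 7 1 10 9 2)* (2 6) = (0 7 1 3 5 10 9 6 2) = [7, 3, 0, 5, 4, 10, 2, 1, 8, 6, 9]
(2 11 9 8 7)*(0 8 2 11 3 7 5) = (0 8 5)(2 3 7 11 9) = [8, 1, 3, 7, 4, 0, 6, 11, 5, 2, 10, 9]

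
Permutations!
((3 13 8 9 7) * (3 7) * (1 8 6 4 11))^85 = ((1 8 9 3 13 6 4 11))^85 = (1 6 9 11 13 8 4 3)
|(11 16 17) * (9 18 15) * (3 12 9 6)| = |(3 12 9 18 15 6)(11 16 17)| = 6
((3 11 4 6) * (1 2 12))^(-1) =(1 12 2)(3 6 4 11)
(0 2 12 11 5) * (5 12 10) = (0 2 10 5)(11 12) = [2, 1, 10, 3, 4, 0, 6, 7, 8, 9, 5, 12, 11]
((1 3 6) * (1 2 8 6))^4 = ((1 3)(2 8 6))^4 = (2 8 6)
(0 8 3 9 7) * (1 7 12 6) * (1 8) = [1, 7, 2, 9, 4, 5, 8, 0, 3, 12, 10, 11, 6] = (0 1 7)(3 9 12 6 8)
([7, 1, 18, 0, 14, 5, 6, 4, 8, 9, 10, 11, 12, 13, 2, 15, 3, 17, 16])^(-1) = (0 3 16 18 2 14 4 7)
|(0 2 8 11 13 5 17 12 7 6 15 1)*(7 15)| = 10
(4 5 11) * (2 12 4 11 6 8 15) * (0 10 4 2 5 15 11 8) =(0 10 4 15 5 6)(2 12)(8 11) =[10, 1, 12, 3, 15, 6, 0, 7, 11, 9, 4, 8, 2, 13, 14, 5]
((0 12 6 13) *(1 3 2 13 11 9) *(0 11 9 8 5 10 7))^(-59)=(0 2 7 3 10 1 5 9 8 6 11 12 13)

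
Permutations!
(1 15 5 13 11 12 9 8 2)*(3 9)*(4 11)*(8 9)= (1 15 5 13 4 11 12 3 8 2)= [0, 15, 1, 8, 11, 13, 6, 7, 2, 9, 10, 12, 3, 4, 14, 5]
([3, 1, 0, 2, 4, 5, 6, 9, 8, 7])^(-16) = [2, 1, 3, 0, 4, 5, 6, 7, 8, 9]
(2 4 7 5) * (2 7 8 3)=(2 4 8 3)(5 7)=[0, 1, 4, 2, 8, 7, 6, 5, 3]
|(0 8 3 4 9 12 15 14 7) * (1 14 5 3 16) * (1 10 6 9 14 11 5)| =15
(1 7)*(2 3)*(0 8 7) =[8, 0, 3, 2, 4, 5, 6, 1, 7] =(0 8 7 1)(2 3)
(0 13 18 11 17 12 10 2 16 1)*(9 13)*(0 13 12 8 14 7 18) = (0 9 12 10 2 16 1 13)(7 18 11 17 8 14) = [9, 13, 16, 3, 4, 5, 6, 18, 14, 12, 2, 17, 10, 0, 7, 15, 1, 8, 11]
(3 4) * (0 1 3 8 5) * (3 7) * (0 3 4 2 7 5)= (0 1 5 3 2 7 4 8)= [1, 5, 7, 2, 8, 3, 6, 4, 0]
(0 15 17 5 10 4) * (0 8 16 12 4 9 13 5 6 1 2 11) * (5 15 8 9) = [8, 2, 11, 3, 9, 10, 1, 7, 16, 13, 5, 0, 4, 15, 14, 17, 12, 6] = (0 8 16 12 4 9 13 15 17 6 1 2 11)(5 10)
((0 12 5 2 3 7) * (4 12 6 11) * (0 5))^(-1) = (0 12 4 11 6)(2 5 7 3)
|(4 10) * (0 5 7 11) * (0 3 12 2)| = |(0 5 7 11 3 12 2)(4 10)| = 14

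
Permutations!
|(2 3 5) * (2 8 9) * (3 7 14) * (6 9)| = 8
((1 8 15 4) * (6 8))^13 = ((1 6 8 15 4))^13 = (1 15 6 4 8)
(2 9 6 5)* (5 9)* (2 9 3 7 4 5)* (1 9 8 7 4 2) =[0, 9, 1, 4, 5, 8, 3, 2, 7, 6] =(1 9 6 3 4 5 8 7 2)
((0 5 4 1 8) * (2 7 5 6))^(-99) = (0 4 2 8 5 6 1 7)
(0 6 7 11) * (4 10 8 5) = (0 6 7 11)(4 10 8 5) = [6, 1, 2, 3, 10, 4, 7, 11, 5, 9, 8, 0]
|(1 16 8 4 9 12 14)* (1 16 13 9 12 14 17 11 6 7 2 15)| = 14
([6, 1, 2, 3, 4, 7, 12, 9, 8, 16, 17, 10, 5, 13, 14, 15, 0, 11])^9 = (17)(0 12 7 16 6 5 9)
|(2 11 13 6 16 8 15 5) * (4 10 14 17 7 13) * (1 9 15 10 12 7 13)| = 63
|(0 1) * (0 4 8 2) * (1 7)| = |(0 7 1 4 8 2)| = 6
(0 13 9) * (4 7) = [13, 1, 2, 3, 7, 5, 6, 4, 8, 0, 10, 11, 12, 9] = (0 13 9)(4 7)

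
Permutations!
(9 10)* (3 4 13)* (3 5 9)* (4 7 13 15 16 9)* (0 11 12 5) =(0 11 12 5 4 15 16 9 10 3 7 13) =[11, 1, 2, 7, 15, 4, 6, 13, 8, 10, 3, 12, 5, 0, 14, 16, 9]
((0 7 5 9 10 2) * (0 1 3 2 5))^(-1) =(0 7)(1 2 3)(5 10 9)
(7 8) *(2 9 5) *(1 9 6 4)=[0, 9, 6, 3, 1, 2, 4, 8, 7, 5]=(1 9 5 2 6 4)(7 8)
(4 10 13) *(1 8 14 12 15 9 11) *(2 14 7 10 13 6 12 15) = (1 8 7 10 6 12 2 14 15 9 11)(4 13) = [0, 8, 14, 3, 13, 5, 12, 10, 7, 11, 6, 1, 2, 4, 15, 9]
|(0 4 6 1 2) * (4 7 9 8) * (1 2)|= |(0 7 9 8 4 6 2)|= 7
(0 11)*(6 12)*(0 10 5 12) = (0 11 10 5 12 6) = [11, 1, 2, 3, 4, 12, 0, 7, 8, 9, 5, 10, 6]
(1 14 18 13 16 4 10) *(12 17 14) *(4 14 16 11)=(1 12 17 16 14 18 13 11 4 10)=[0, 12, 2, 3, 10, 5, 6, 7, 8, 9, 1, 4, 17, 11, 18, 15, 14, 16, 13]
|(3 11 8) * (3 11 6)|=|(3 6)(8 11)|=2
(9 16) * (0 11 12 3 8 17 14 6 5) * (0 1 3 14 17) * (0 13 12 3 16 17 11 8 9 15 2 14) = [8, 16, 14, 9, 4, 1, 5, 7, 13, 17, 10, 3, 0, 12, 6, 2, 15, 11] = (0 8 13 12)(1 16 15 2 14 6 5)(3 9 17 11)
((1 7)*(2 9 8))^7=(1 7)(2 9 8)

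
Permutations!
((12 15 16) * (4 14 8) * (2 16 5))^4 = (2 5 15 12 16)(4 14 8)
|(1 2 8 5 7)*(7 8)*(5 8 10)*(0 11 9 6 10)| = |(0 11 9 6 10 5)(1 2 7)| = 6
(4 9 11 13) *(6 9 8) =(4 8 6 9 11 13) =[0, 1, 2, 3, 8, 5, 9, 7, 6, 11, 10, 13, 12, 4]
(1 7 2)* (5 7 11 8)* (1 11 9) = [0, 9, 11, 3, 4, 7, 6, 2, 5, 1, 10, 8] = (1 9)(2 11 8 5 7)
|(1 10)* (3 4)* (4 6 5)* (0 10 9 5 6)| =|(0 10 1 9 5 4 3)| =7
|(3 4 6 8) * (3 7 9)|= |(3 4 6 8 7 9)|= 6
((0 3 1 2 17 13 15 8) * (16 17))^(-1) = ((0 3 1 2 16 17 13 15 8))^(-1) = (0 8 15 13 17 16 2 1 3)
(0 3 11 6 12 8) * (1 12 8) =(0 3 11 6 8)(1 12) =[3, 12, 2, 11, 4, 5, 8, 7, 0, 9, 10, 6, 1]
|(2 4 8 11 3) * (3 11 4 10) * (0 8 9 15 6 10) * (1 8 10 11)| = 28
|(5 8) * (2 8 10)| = |(2 8 5 10)| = 4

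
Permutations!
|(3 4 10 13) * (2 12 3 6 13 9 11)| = |(2 12 3 4 10 9 11)(6 13)| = 14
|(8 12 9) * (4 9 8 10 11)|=4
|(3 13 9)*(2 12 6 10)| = 12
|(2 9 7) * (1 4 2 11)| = 6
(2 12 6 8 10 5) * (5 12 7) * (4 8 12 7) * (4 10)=[0, 1, 10, 3, 8, 2, 12, 5, 4, 9, 7, 11, 6]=(2 10 7 5)(4 8)(6 12)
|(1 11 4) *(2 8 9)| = |(1 11 4)(2 8 9)| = 3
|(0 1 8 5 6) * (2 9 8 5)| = |(0 1 5 6)(2 9 8)| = 12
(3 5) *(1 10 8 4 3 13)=(1 10 8 4 3 5 13)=[0, 10, 2, 5, 3, 13, 6, 7, 4, 9, 8, 11, 12, 1]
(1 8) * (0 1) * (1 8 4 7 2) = (0 8)(1 4 7 2) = [8, 4, 1, 3, 7, 5, 6, 2, 0]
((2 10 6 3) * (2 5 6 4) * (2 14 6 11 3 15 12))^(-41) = (2 10 4 14 6 15 12)(3 5 11)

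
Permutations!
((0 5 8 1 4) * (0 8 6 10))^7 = ((0 5 6 10)(1 4 8))^7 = (0 10 6 5)(1 4 8)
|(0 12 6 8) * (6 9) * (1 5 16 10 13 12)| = |(0 1 5 16 10 13 12 9 6 8)| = 10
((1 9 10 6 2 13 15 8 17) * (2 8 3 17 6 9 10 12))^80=((1 10 9 12 2 13 15 3 17)(6 8))^80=(1 17 3 15 13 2 12 9 10)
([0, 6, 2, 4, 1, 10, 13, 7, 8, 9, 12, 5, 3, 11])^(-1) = [0, 4, 2, 12, 3, 11, 1, 7, 8, 9, 5, 13, 10, 6]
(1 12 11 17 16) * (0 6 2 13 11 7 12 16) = [6, 16, 13, 3, 4, 5, 2, 12, 8, 9, 10, 17, 7, 11, 14, 15, 1, 0] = (0 6 2 13 11 17)(1 16)(7 12)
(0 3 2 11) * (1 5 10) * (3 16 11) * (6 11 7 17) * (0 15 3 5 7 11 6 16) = (1 7 17 16 11 15 3 2 5 10) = [0, 7, 5, 2, 4, 10, 6, 17, 8, 9, 1, 15, 12, 13, 14, 3, 11, 16]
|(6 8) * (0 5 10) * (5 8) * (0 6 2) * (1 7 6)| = |(0 8 2)(1 7 6 5 10)| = 15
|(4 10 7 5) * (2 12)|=|(2 12)(4 10 7 5)|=4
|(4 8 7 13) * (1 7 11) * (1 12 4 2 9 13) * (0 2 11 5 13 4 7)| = |(0 2 9 4 8 5 13 11 12 7 1)| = 11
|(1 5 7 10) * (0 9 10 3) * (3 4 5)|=15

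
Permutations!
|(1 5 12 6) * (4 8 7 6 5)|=10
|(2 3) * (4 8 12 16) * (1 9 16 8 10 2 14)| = |(1 9 16 4 10 2 3 14)(8 12)| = 8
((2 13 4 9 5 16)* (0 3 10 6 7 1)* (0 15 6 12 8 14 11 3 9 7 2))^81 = (0 9 5 16)(1 13 15 4 6 7 2)(3 8)(10 14)(11 12)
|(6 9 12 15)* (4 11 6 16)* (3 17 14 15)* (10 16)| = |(3 17 14 15 10 16 4 11 6 9 12)| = 11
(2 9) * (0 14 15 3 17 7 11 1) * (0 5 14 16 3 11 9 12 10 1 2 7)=(0 16 3 17)(1 5 14 15 11 2 12 10)(7 9)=[16, 5, 12, 17, 4, 14, 6, 9, 8, 7, 1, 2, 10, 13, 15, 11, 3, 0]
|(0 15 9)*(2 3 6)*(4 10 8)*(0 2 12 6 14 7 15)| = |(2 3 14 7 15 9)(4 10 8)(6 12)| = 6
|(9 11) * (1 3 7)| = 6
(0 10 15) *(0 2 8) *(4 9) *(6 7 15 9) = [10, 1, 8, 3, 6, 5, 7, 15, 0, 4, 9, 11, 12, 13, 14, 2] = (0 10 9 4 6 7 15 2 8)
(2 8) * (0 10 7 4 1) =[10, 0, 8, 3, 1, 5, 6, 4, 2, 9, 7] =(0 10 7 4 1)(2 8)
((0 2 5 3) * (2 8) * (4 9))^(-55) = (4 9) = ((0 8 2 5 3)(4 9))^(-55)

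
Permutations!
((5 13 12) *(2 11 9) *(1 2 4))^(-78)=((1 2 11 9 4)(5 13 12))^(-78)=(13)(1 11 4 2 9)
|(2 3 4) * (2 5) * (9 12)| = 4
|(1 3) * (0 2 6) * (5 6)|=4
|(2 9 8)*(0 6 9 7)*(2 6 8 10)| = |(0 8 6 9 10 2 7)| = 7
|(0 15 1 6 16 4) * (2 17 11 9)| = 12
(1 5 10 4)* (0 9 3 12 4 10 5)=(0 9 3 12 4 1)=[9, 0, 2, 12, 1, 5, 6, 7, 8, 3, 10, 11, 4]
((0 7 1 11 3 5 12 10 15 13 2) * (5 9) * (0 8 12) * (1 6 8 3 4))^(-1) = (0 5 9 3 2 13 15 10 12 8 6 7)(1 4 11)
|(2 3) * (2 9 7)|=4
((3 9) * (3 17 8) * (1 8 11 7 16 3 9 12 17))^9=((1 8 9)(3 12 17 11 7 16))^9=(3 11)(7 12)(16 17)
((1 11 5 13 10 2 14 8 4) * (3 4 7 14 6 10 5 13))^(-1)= (1 4 3 5 13 11)(2 10 6)(7 8 14)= ((1 11 13 5 3 4)(2 6 10)(7 14 8))^(-1)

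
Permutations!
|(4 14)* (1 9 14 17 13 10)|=7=|(1 9 14 4 17 13 10)|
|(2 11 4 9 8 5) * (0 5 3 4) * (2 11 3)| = |(0 5 11)(2 3 4 9 8)| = 15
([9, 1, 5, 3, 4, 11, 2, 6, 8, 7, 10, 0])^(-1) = (0 11 5 2 6 7 9)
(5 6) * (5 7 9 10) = [0, 1, 2, 3, 4, 6, 7, 9, 8, 10, 5] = (5 6 7 9 10)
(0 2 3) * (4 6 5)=(0 2 3)(4 6 5)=[2, 1, 3, 0, 6, 4, 5]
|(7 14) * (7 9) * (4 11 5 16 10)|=15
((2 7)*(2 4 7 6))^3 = (2 6)(4 7)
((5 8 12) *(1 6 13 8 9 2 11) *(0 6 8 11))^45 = ((0 6 13 11 1 8 12 5 9 2))^45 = (0 8)(1 2)(5 13)(6 12)(9 11)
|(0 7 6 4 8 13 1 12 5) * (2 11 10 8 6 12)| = |(0 7 12 5)(1 2 11 10 8 13)(4 6)| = 12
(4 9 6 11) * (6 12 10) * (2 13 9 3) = [0, 1, 13, 2, 3, 5, 11, 7, 8, 12, 6, 4, 10, 9] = (2 13 9 12 10 6 11 4 3)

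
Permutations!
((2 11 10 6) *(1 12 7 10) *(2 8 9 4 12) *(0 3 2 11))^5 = (0 2 3)(1 11)(4 8 10 12 9 6 7)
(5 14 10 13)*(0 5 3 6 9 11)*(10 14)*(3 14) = (0 5 10 13 14 3 6 9 11) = [5, 1, 2, 6, 4, 10, 9, 7, 8, 11, 13, 0, 12, 14, 3]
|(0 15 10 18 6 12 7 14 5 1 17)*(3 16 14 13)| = |(0 15 10 18 6 12 7 13 3 16 14 5 1 17)| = 14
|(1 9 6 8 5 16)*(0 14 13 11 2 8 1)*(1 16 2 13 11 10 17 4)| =|(0 14 11 13 10 17 4 1 9 6 16)(2 8 5)| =33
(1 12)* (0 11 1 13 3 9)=(0 11 1 12 13 3 9)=[11, 12, 2, 9, 4, 5, 6, 7, 8, 0, 10, 1, 13, 3]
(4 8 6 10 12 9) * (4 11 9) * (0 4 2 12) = (0 4 8 6 10)(2 12)(9 11) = [4, 1, 12, 3, 8, 5, 10, 7, 6, 11, 0, 9, 2]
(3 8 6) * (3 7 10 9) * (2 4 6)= [0, 1, 4, 8, 6, 5, 7, 10, 2, 3, 9]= (2 4 6 7 10 9 3 8)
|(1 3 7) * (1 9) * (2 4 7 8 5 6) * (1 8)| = 14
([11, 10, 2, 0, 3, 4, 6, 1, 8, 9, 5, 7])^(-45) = (0 1 4 11 10 3 7 5)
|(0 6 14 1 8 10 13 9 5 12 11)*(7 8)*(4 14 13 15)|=|(0 6 13 9 5 12 11)(1 7 8 10 15 4 14)|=7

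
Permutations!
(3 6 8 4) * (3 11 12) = (3 6 8 4 11 12) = [0, 1, 2, 6, 11, 5, 8, 7, 4, 9, 10, 12, 3]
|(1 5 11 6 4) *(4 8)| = |(1 5 11 6 8 4)| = 6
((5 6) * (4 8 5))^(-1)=(4 6 5 8)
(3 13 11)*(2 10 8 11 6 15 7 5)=(2 10 8 11 3 13 6 15 7 5)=[0, 1, 10, 13, 4, 2, 15, 5, 11, 9, 8, 3, 12, 6, 14, 7]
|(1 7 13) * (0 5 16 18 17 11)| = 6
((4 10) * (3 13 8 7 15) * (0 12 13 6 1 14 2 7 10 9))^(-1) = (0 9 4 10 8 13 12)(1 6 3 15 7 2 14)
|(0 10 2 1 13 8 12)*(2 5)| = |(0 10 5 2 1 13 8 12)| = 8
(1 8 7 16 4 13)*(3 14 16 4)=(1 8 7 4 13)(3 14 16)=[0, 8, 2, 14, 13, 5, 6, 4, 7, 9, 10, 11, 12, 1, 16, 15, 3]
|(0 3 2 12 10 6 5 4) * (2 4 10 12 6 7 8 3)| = 9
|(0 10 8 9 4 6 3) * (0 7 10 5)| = 14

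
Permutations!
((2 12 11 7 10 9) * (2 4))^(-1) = (2 4 9 10 7 11 12) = ((2 12 11 7 10 9 4))^(-1)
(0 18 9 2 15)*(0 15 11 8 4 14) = (0 18 9 2 11 8 4 14) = [18, 1, 11, 3, 14, 5, 6, 7, 4, 2, 10, 8, 12, 13, 0, 15, 16, 17, 9]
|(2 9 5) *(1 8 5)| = 5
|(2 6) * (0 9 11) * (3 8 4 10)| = 12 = |(0 9 11)(2 6)(3 8 4 10)|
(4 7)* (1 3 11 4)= (1 3 11 4 7)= [0, 3, 2, 11, 7, 5, 6, 1, 8, 9, 10, 4]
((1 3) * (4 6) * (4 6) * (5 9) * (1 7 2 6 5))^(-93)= ((1 3 7 2 6 5 9))^(-93)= (1 5 2 3 9 6 7)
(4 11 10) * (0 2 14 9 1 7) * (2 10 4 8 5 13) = (0 10 8 5 13 2 14 9 1 7)(4 11) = [10, 7, 14, 3, 11, 13, 6, 0, 5, 1, 8, 4, 12, 2, 9]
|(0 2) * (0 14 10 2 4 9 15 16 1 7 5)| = 24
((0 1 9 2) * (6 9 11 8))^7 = ((0 1 11 8 6 9 2))^7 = (11)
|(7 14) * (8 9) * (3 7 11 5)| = 10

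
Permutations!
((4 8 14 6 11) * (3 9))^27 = (3 9)(4 14 11 8 6)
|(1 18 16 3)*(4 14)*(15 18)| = 10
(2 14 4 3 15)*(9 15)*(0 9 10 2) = (0 9 15)(2 14 4 3 10) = [9, 1, 14, 10, 3, 5, 6, 7, 8, 15, 2, 11, 12, 13, 4, 0]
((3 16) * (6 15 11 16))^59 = ((3 6 15 11 16))^59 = (3 16 11 15 6)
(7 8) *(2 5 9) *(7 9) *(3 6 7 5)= (2 3 6 7 8 9)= [0, 1, 3, 6, 4, 5, 7, 8, 9, 2]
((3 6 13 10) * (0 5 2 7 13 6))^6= (0 3 10 13 7 2 5)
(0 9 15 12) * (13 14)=(0 9 15 12)(13 14)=[9, 1, 2, 3, 4, 5, 6, 7, 8, 15, 10, 11, 0, 14, 13, 12]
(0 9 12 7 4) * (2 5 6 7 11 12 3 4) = (0 9 3 4)(2 5 6 7)(11 12) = [9, 1, 5, 4, 0, 6, 7, 2, 8, 3, 10, 12, 11]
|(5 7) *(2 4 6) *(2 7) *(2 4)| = 4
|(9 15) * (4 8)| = 2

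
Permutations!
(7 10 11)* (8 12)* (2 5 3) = (2 5 3)(7 10 11)(8 12) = [0, 1, 5, 2, 4, 3, 6, 10, 12, 9, 11, 7, 8]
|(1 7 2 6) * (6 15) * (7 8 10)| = 7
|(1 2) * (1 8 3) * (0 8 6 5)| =7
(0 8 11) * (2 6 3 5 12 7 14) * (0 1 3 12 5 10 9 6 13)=(0 8 11 1 3 10 9 6 12 7 14 2 13)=[8, 3, 13, 10, 4, 5, 12, 14, 11, 6, 9, 1, 7, 0, 2]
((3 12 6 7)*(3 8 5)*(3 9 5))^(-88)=(3 6 8 12 7)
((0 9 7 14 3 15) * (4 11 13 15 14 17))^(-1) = (0 15 13 11 4 17 7 9)(3 14)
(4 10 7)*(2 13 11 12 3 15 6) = (2 13 11 12 3 15 6)(4 10 7) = [0, 1, 13, 15, 10, 5, 2, 4, 8, 9, 7, 12, 3, 11, 14, 6]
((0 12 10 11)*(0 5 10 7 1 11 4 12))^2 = (1 5 4 7 11 10 12)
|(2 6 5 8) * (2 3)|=5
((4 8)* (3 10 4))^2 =((3 10 4 8))^2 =(3 4)(8 10)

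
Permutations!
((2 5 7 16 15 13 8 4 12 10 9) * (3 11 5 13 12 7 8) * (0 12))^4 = ((0 12 10 9 2 13 3 11 5 8 4 7 16 15))^4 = (0 2 5 16 10 3 4)(7 12 13 8 15 9 11)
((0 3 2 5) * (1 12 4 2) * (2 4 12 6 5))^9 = (12)(0 5 6 1 3)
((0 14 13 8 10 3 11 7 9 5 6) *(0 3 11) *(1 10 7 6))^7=(0 1 13 11 7 3 5 14 10 8 6 9)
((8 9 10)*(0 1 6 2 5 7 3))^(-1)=(0 3 7 5 2 6 1)(8 10 9)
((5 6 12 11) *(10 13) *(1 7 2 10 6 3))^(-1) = (1 3 5 11 12 6 13 10 2 7)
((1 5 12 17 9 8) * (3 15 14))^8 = ((1 5 12 17 9 8)(3 15 14))^8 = (1 12 9)(3 14 15)(5 17 8)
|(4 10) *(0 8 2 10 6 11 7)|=|(0 8 2 10 4 6 11 7)|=8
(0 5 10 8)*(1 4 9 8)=(0 5 10 1 4 9 8)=[5, 4, 2, 3, 9, 10, 6, 7, 0, 8, 1]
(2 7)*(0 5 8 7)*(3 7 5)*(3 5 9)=(0 5 8 9 3 7 2)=[5, 1, 0, 7, 4, 8, 6, 2, 9, 3]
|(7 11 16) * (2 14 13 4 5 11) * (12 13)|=9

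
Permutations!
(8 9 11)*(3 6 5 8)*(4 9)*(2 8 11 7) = (2 8 4 9 7)(3 6 5 11) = [0, 1, 8, 6, 9, 11, 5, 2, 4, 7, 10, 3]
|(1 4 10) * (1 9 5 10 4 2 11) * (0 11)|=|(0 11 1 2)(5 10 9)|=12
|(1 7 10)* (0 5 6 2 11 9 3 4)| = 24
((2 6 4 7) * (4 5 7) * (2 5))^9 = ((2 6)(5 7))^9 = (2 6)(5 7)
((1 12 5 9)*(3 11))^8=(12)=((1 12 5 9)(3 11))^8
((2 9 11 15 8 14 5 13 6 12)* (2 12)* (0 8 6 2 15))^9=(0 8 14 5 13 2 9 11)(6 15)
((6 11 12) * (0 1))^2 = ((0 1)(6 11 12))^2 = (6 12 11)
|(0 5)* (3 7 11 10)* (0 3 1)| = 7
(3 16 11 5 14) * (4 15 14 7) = [0, 1, 2, 16, 15, 7, 6, 4, 8, 9, 10, 5, 12, 13, 3, 14, 11] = (3 16 11 5 7 4 15 14)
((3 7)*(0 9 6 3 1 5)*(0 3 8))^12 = (9)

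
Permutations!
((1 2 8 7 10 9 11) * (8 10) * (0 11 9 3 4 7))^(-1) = (0 8 7 4 3 10 2 1 11)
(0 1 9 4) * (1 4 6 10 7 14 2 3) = (0 4)(1 9 6 10 7 14 2 3) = [4, 9, 3, 1, 0, 5, 10, 14, 8, 6, 7, 11, 12, 13, 2]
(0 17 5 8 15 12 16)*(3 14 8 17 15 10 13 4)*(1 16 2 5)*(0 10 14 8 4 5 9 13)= (0 15 12 2 9 13 5 17 1 16 10)(3 8 14 4)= [15, 16, 9, 8, 3, 17, 6, 7, 14, 13, 0, 11, 2, 5, 4, 12, 10, 1]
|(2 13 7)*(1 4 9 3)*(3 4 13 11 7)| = 6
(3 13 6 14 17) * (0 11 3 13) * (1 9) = (0 11 3)(1 9)(6 14 17 13) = [11, 9, 2, 0, 4, 5, 14, 7, 8, 1, 10, 3, 12, 6, 17, 15, 16, 13]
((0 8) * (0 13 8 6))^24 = ((0 6)(8 13))^24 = (13)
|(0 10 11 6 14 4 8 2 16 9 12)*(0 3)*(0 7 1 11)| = |(0 10)(1 11 6 14 4 8 2 16 9 12 3 7)| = 12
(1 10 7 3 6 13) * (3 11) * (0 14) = [14, 10, 2, 6, 4, 5, 13, 11, 8, 9, 7, 3, 12, 1, 0] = (0 14)(1 10 7 11 3 6 13)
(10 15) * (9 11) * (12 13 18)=(9 11)(10 15)(12 13 18)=[0, 1, 2, 3, 4, 5, 6, 7, 8, 11, 15, 9, 13, 18, 14, 10, 16, 17, 12]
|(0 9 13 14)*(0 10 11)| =6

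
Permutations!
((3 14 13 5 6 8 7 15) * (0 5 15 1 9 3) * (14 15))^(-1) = (0 15 3 9 1 7 8 6 5)(13 14)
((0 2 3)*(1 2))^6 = ((0 1 2 3))^6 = (0 2)(1 3)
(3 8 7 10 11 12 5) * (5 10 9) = (3 8 7 9 5)(10 11 12) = [0, 1, 2, 8, 4, 3, 6, 9, 7, 5, 11, 12, 10]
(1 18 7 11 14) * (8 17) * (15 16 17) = [0, 18, 2, 3, 4, 5, 6, 11, 15, 9, 10, 14, 12, 13, 1, 16, 17, 8, 7] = (1 18 7 11 14)(8 15 16 17)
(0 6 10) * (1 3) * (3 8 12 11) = (0 6 10)(1 8 12 11 3) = [6, 8, 2, 1, 4, 5, 10, 7, 12, 9, 0, 3, 11]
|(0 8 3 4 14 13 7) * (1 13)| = |(0 8 3 4 14 1 13 7)| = 8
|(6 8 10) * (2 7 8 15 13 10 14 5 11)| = 12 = |(2 7 8 14 5 11)(6 15 13 10)|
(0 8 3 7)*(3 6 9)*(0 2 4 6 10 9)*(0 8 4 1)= (0 4 6 8 10 9 3 7 2 1)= [4, 0, 1, 7, 6, 5, 8, 2, 10, 3, 9]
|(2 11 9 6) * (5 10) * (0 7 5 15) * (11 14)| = |(0 7 5 10 15)(2 14 11 9 6)| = 5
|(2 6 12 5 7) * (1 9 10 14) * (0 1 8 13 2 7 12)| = 18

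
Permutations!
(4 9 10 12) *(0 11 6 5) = [11, 1, 2, 3, 9, 0, 5, 7, 8, 10, 12, 6, 4] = (0 11 6 5)(4 9 10 12)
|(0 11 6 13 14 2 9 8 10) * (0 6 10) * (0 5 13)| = |(0 11 10 6)(2 9 8 5 13 14)| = 12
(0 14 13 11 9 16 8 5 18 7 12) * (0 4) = [14, 1, 2, 3, 0, 18, 6, 12, 5, 16, 10, 9, 4, 11, 13, 15, 8, 17, 7] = (0 14 13 11 9 16 8 5 18 7 12 4)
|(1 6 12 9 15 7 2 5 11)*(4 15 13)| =11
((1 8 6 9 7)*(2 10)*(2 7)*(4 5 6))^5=((1 8 4 5 6 9 2 10 7))^5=(1 9 8 2 4 10 5 7 6)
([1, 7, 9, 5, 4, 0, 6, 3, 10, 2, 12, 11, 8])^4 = [5, 0, 2, 7, 4, 3, 6, 1, 10, 9, 12, 11, 8]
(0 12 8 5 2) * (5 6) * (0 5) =[12, 1, 5, 3, 4, 2, 0, 7, 6, 9, 10, 11, 8] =(0 12 8 6)(2 5)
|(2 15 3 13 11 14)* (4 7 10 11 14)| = |(2 15 3 13 14)(4 7 10 11)| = 20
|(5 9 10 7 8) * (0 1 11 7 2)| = 9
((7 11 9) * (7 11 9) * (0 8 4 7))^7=(0 8 4 7 9 11)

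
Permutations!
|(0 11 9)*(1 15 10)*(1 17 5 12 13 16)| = |(0 11 9)(1 15 10 17 5 12 13 16)| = 24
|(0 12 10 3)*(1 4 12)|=|(0 1 4 12 10 3)|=6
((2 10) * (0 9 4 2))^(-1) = ((0 9 4 2 10))^(-1) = (0 10 2 4 9)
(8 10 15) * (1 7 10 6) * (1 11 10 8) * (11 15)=[0, 7, 2, 3, 4, 5, 15, 8, 6, 9, 11, 10, 12, 13, 14, 1]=(1 7 8 6 15)(10 11)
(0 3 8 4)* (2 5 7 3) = (0 2 5 7 3 8 4) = [2, 1, 5, 8, 0, 7, 6, 3, 4]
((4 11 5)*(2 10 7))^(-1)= (2 7 10)(4 5 11)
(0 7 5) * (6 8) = (0 7 5)(6 8) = [7, 1, 2, 3, 4, 0, 8, 5, 6]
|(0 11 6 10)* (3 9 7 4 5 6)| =9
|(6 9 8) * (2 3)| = |(2 3)(6 9 8)| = 6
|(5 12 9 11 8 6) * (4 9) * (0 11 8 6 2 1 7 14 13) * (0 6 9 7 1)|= |(0 11 9 8 2)(4 7 14 13 6 5 12)|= 35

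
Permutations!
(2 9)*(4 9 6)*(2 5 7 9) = (2 6 4)(5 7 9) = [0, 1, 6, 3, 2, 7, 4, 9, 8, 5]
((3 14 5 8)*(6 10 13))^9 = (3 14 5 8)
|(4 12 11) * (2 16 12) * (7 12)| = 6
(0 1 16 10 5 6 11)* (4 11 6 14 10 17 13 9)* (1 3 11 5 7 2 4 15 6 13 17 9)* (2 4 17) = (0 3 11)(1 16 9 15 6 13)(2 17)(4 5 14 10 7) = [3, 16, 17, 11, 5, 14, 13, 4, 8, 15, 7, 0, 12, 1, 10, 6, 9, 2]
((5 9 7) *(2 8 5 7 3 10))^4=((2 8 5 9 3 10))^4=(2 3 5)(8 10 9)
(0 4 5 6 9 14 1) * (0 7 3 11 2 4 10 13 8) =(0 10 13 8)(1 7 3 11 2 4 5 6 9 14) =[10, 7, 4, 11, 5, 6, 9, 3, 0, 14, 13, 2, 12, 8, 1]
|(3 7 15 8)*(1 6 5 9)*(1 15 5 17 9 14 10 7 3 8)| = 20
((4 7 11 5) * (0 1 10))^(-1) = ((0 1 10)(4 7 11 5))^(-1) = (0 10 1)(4 5 11 7)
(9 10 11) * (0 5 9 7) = (0 5 9 10 11 7) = [5, 1, 2, 3, 4, 9, 6, 0, 8, 10, 11, 7]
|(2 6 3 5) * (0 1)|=|(0 1)(2 6 3 5)|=4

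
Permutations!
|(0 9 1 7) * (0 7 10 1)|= 2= |(0 9)(1 10)|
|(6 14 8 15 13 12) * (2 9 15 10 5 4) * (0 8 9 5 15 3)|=30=|(0 8 10 15 13 12 6 14 9 3)(2 5 4)|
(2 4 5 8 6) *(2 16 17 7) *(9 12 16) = [0, 1, 4, 3, 5, 8, 9, 2, 6, 12, 10, 11, 16, 13, 14, 15, 17, 7] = (2 4 5 8 6 9 12 16 17 7)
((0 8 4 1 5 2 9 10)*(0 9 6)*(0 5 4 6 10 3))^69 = (0 10 6 3 2 8 9 5)(1 4)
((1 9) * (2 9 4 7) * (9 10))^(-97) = ((1 4 7 2 10 9))^(-97) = (1 9 10 2 7 4)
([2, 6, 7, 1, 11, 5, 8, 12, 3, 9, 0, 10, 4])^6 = (0 10 11 4 12 7 2)(1 8)(3 6)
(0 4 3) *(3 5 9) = (0 4 5 9 3) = [4, 1, 2, 0, 5, 9, 6, 7, 8, 3]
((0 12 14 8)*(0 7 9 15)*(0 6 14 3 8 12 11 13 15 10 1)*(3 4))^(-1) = (0 1 10 9 7 8 3 4 12 14 6 15 13 11)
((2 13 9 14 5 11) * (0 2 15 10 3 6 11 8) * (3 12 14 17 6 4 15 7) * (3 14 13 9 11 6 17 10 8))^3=((17)(0 2 9 10 12 13 11 7 14 5 3 4 15 8))^3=(17)(0 10 11 5 15 2 12 7 3 8 9 13 14 4)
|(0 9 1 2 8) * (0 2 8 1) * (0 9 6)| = 6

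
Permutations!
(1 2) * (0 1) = (0 1 2) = [1, 2, 0]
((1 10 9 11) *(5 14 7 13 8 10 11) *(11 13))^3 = (1 10 14)(5 11 8)(7 13 9)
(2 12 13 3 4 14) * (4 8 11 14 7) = (2 12 13 3 8 11 14)(4 7) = [0, 1, 12, 8, 7, 5, 6, 4, 11, 9, 10, 14, 13, 3, 2]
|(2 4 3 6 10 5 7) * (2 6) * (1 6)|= |(1 6 10 5 7)(2 4 3)|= 15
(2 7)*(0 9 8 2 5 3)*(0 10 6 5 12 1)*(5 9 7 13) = (0 7 12 1)(2 13 5 3 10 6 9 8) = [7, 0, 13, 10, 4, 3, 9, 12, 2, 8, 6, 11, 1, 5]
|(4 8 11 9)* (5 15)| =4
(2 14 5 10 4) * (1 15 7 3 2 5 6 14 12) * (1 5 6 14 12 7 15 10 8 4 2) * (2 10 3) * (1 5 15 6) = (1 3 5 8 4)(2 7)(6 12 15) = [0, 3, 7, 5, 1, 8, 12, 2, 4, 9, 10, 11, 15, 13, 14, 6]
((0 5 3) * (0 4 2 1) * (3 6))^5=(0 2 3 5 1 4 6)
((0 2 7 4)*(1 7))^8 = ((0 2 1 7 4))^8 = (0 7 2 4 1)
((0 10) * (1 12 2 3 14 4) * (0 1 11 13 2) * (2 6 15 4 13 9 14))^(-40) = (4 9 13 15 11 14 6)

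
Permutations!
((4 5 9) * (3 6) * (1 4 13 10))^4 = (1 13 5)(4 10 9)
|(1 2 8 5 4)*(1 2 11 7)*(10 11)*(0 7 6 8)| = 10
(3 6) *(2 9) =(2 9)(3 6) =[0, 1, 9, 6, 4, 5, 3, 7, 8, 2]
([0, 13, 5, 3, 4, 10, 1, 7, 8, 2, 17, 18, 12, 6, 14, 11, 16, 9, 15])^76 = [0, 13, 5, 3, 4, 10, 1, 7, 8, 2, 17, 18, 12, 6, 14, 11, 16, 9, 15]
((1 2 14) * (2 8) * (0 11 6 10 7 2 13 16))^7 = (0 1 10 16 14 6 13 2 11 8 7) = ((0 11 6 10 7 2 14 1 8 13 16))^7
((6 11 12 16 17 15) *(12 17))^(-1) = (6 15 17 11)(12 16)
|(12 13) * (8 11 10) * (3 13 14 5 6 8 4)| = 10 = |(3 13 12 14 5 6 8 11 10 4)|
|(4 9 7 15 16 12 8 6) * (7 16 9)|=8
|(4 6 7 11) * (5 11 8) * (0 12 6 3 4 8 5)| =14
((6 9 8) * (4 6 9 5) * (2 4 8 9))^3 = (9)(2 5 4 8 6)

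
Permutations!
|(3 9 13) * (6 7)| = 6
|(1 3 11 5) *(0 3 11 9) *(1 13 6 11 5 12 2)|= |(0 3 9)(1 5 13 6 11 12 2)|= 21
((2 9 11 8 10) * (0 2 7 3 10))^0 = ((0 2 9 11 8)(3 10 7))^0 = (11)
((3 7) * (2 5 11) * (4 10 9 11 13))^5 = (2 9 4 5 11 10 13)(3 7)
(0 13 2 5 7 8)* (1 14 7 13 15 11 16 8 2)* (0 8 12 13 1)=(0 15 11 16 12 13)(1 14 7 2 5)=[15, 14, 5, 3, 4, 1, 6, 2, 8, 9, 10, 16, 13, 0, 7, 11, 12]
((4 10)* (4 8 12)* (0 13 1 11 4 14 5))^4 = ((0 13 1 11 4 10 8 12 14 5))^4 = (0 4 14 1 8)(5 11 12 13 10)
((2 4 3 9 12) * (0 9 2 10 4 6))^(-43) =(0 3 12 6 4 9 2 10)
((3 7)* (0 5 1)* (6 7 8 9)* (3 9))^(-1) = (0 1 5)(3 8)(6 9 7)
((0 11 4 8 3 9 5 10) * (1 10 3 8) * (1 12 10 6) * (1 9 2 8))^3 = (0 12 11 10 4)(1 5 8 9 2 6 3)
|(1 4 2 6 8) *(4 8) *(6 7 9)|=10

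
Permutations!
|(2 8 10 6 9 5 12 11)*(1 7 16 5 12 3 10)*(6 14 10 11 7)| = 22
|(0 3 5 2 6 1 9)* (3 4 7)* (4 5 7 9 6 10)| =6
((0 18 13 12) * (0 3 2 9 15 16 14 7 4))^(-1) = (0 4 7 14 16 15 9 2 3 12 13 18)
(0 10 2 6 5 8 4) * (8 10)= (0 8 4)(2 6 5 10)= [8, 1, 6, 3, 0, 10, 5, 7, 4, 9, 2]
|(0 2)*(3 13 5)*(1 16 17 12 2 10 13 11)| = 11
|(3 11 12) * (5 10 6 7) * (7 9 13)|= 6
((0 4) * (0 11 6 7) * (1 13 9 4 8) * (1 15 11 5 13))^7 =((0 8 15 11 6 7)(4 5 13 9))^7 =(0 8 15 11 6 7)(4 9 13 5)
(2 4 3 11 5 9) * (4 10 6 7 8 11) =(2 10 6 7 8 11 5 9)(3 4) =[0, 1, 10, 4, 3, 9, 7, 8, 11, 2, 6, 5]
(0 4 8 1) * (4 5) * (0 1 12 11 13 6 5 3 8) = (0 3 8 12 11 13 6 5 4) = [3, 1, 2, 8, 0, 4, 5, 7, 12, 9, 10, 13, 11, 6]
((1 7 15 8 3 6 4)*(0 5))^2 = ((0 5)(1 7 15 8 3 6 4))^2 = (1 15 3 4 7 8 6)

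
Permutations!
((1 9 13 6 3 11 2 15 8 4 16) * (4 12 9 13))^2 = (1 6 11 15 12 4)(2 8 9 16 13 3)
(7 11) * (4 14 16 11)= [0, 1, 2, 3, 14, 5, 6, 4, 8, 9, 10, 7, 12, 13, 16, 15, 11]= (4 14 16 11 7)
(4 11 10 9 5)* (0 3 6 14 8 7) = [3, 1, 2, 6, 11, 4, 14, 0, 7, 5, 9, 10, 12, 13, 8] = (0 3 6 14 8 7)(4 11 10 9 5)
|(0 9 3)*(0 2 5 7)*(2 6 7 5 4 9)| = |(0 2 4 9 3 6 7)| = 7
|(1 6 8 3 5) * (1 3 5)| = 5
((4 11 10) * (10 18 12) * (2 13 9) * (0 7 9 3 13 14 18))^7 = (0 10 14 7 4 18 9 11 12 2)(3 13)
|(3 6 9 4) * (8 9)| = 5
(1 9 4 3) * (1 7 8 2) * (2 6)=(1 9 4 3 7 8 6 2)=[0, 9, 1, 7, 3, 5, 2, 8, 6, 4]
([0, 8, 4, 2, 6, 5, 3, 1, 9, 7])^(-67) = [0, 8, 4, 2, 6, 5, 3, 1, 9, 7]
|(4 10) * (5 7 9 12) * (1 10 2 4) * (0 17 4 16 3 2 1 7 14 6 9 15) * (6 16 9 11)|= |(0 17 4 1 10 7 15)(2 9 12 5 14 16 3)(6 11)|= 14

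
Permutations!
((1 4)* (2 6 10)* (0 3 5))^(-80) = (0 3 5)(2 6 10)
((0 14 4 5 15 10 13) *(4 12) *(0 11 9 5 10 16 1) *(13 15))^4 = ((0 14 12 4 10 15 16 1)(5 13 11 9))^4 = (0 10)(1 4)(12 16)(14 15)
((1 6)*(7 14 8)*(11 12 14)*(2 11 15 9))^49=(1 6)(2 11 12 14 8 7 15 9)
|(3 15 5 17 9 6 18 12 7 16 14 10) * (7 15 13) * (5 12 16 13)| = |(3 5 17 9 6 18 16 14 10)(7 13)(12 15)| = 18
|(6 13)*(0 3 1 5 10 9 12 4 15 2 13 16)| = 13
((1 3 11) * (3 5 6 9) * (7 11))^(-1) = ((1 5 6 9 3 7 11))^(-1) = (1 11 7 3 9 6 5)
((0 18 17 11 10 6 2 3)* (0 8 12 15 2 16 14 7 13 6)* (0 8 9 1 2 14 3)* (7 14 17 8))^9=(0 13 8 16 15 9 11 2 7 18 6 12 3 17 1 10)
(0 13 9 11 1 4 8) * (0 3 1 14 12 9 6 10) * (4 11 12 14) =[13, 11, 2, 1, 8, 5, 10, 7, 3, 12, 0, 4, 9, 6, 14] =(14)(0 13 6 10)(1 11 4 8 3)(9 12)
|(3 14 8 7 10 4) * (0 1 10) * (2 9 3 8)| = |(0 1 10 4 8 7)(2 9 3 14)| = 12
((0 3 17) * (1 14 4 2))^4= (0 3 17)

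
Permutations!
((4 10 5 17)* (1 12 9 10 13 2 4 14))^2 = ((1 12 9 10 5 17 14)(2 4 13))^2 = (1 9 5 14 12 10 17)(2 13 4)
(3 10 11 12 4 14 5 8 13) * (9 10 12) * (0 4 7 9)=[4, 1, 2, 12, 14, 8, 6, 9, 13, 10, 11, 0, 7, 3, 5]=(0 4 14 5 8 13 3 12 7 9 10 11)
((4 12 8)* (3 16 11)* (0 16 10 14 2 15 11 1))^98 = (0 1 16)(2 11 10)(3 14 15)(4 8 12)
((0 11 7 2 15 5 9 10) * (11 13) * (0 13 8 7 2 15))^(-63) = (0 13 5 8 11 9 7 2 10 15)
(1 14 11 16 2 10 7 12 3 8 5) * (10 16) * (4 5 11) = (1 14 4 5)(2 16)(3 8 11 10 7 12) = [0, 14, 16, 8, 5, 1, 6, 12, 11, 9, 7, 10, 3, 13, 4, 15, 2]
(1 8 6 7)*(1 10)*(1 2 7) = (1 8 6)(2 7 10) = [0, 8, 7, 3, 4, 5, 1, 10, 6, 9, 2]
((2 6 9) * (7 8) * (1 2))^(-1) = (1 9 6 2)(7 8) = ((1 2 6 9)(7 8))^(-1)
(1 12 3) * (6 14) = [0, 12, 2, 1, 4, 5, 14, 7, 8, 9, 10, 11, 3, 13, 6] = (1 12 3)(6 14)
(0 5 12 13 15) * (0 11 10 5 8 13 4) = (0 8 13 15 11 10 5 12 4) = [8, 1, 2, 3, 0, 12, 6, 7, 13, 9, 5, 10, 4, 15, 14, 11]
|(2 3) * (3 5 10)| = |(2 5 10 3)| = 4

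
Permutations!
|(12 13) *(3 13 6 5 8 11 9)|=8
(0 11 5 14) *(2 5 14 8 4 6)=[11, 1, 5, 3, 6, 8, 2, 7, 4, 9, 10, 14, 12, 13, 0]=(0 11 14)(2 5 8 4 6)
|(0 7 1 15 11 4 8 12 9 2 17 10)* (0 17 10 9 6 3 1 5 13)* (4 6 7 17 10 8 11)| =|(0 17 9 2 8 12 7 5 13)(1 15 4 11 6 3)| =18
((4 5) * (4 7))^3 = (7) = ((4 5 7))^3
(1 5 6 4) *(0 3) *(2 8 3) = (0 2 8 3)(1 5 6 4) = [2, 5, 8, 0, 1, 6, 4, 7, 3]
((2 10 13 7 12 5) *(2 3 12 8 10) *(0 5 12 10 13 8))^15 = ((0 5 3 10 8 13 7))^15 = (0 5 3 10 8 13 7)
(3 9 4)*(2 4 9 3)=(9)(2 4)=[0, 1, 4, 3, 2, 5, 6, 7, 8, 9]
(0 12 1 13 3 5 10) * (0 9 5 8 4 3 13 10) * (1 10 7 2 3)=(13)(0 12 10 9 5)(1 7 2 3 8 4)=[12, 7, 3, 8, 1, 0, 6, 2, 4, 5, 9, 11, 10, 13]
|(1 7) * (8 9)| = 2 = |(1 7)(8 9)|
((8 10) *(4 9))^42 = ((4 9)(8 10))^42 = (10)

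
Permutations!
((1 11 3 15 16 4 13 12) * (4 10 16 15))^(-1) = ((1 11 3 4 13 12)(10 16))^(-1) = (1 12 13 4 3 11)(10 16)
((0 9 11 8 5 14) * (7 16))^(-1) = (0 14 5 8 11 9)(7 16)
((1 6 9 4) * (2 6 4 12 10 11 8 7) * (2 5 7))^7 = ((1 4)(2 6 9 12 10 11 8)(5 7))^7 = (12)(1 4)(5 7)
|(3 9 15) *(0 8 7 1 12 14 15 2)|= |(0 8 7 1 12 14 15 3 9 2)|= 10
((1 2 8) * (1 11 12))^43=(1 11 2 12 8)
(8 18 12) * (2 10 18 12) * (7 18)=(2 10 7 18)(8 12)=[0, 1, 10, 3, 4, 5, 6, 18, 12, 9, 7, 11, 8, 13, 14, 15, 16, 17, 2]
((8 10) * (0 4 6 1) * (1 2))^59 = (0 1 2 6 4)(8 10) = ((0 4 6 2 1)(8 10))^59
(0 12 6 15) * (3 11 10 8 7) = (0 12 6 15)(3 11 10 8 7) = [12, 1, 2, 11, 4, 5, 15, 3, 7, 9, 8, 10, 6, 13, 14, 0]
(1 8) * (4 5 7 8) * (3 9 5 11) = (1 4 11 3 9 5 7 8) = [0, 4, 2, 9, 11, 7, 6, 8, 1, 5, 10, 3]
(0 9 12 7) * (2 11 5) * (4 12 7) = (0 9 7)(2 11 5)(4 12) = [9, 1, 11, 3, 12, 2, 6, 0, 8, 7, 10, 5, 4]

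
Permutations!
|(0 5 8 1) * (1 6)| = 5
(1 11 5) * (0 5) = (0 5 1 11) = [5, 11, 2, 3, 4, 1, 6, 7, 8, 9, 10, 0]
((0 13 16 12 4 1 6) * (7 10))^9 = ((0 13 16 12 4 1 6)(7 10))^9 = (0 16 4 6 13 12 1)(7 10)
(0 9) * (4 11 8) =(0 9)(4 11 8) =[9, 1, 2, 3, 11, 5, 6, 7, 4, 0, 10, 8]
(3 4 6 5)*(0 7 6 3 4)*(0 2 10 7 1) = (0 1)(2 10 7 6 5 4 3) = [1, 0, 10, 2, 3, 4, 5, 6, 8, 9, 7]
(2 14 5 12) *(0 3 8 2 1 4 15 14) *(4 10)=(0 3 8 2)(1 10 4 15 14 5 12)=[3, 10, 0, 8, 15, 12, 6, 7, 2, 9, 4, 11, 1, 13, 5, 14]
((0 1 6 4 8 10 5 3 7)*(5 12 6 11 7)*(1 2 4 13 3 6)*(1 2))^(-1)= ((0 1 11 7)(2 4 8 10 12)(3 5 6 13))^(-1)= (0 7 11 1)(2 12 10 8 4)(3 13 6 5)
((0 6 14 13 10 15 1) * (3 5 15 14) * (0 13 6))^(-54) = (1 10 6 5)(3 15 13 14)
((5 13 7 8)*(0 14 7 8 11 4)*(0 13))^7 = ((0 14 7 11 4 13 8 5))^7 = (0 5 8 13 4 11 7 14)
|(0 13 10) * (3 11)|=|(0 13 10)(3 11)|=6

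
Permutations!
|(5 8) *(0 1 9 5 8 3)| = 5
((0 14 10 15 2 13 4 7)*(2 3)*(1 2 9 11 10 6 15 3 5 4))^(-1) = (0 7 4 5 15 6 14)(1 13 2)(3 10 11 9) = ((0 14 6 15 5 4 7)(1 2 13)(3 9 11 10))^(-1)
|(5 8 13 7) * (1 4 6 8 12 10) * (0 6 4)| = 9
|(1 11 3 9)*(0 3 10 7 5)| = 8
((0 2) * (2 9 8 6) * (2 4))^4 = (0 4 8)(2 6 9)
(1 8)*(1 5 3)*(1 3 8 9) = [0, 9, 2, 3, 4, 8, 6, 7, 5, 1] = (1 9)(5 8)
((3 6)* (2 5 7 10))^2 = ((2 5 7 10)(3 6))^2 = (2 7)(5 10)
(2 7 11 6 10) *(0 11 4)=[11, 1, 7, 3, 0, 5, 10, 4, 8, 9, 2, 6]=(0 11 6 10 2 7 4)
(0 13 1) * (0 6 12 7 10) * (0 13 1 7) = (0 1 6 12)(7 10 13) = [1, 6, 2, 3, 4, 5, 12, 10, 8, 9, 13, 11, 0, 7]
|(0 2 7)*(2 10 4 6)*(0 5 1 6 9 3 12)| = 30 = |(0 10 4 9 3 12)(1 6 2 7 5)|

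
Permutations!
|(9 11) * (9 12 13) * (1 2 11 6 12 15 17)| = 20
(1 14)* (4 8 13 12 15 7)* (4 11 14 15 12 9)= (1 15 7 11 14)(4 8 13 9)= [0, 15, 2, 3, 8, 5, 6, 11, 13, 4, 10, 14, 12, 9, 1, 7]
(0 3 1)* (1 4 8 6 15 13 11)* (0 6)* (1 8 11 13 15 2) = [3, 6, 1, 4, 11, 5, 2, 7, 0, 9, 10, 8, 12, 13, 14, 15] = (15)(0 3 4 11 8)(1 6 2)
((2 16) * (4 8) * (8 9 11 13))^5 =(2 16) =((2 16)(4 9 11 13 8))^5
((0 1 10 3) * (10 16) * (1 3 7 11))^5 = ((0 3)(1 16 10 7 11))^5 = (16)(0 3)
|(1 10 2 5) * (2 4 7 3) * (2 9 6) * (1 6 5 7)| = 6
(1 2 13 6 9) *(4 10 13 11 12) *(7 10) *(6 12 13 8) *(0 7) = [7, 2, 11, 3, 0, 5, 9, 10, 6, 1, 8, 13, 4, 12] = (0 7 10 8 6 9 1 2 11 13 12 4)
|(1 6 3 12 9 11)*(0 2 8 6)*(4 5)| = 18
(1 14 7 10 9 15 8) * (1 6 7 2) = [0, 14, 1, 3, 4, 5, 7, 10, 6, 15, 9, 11, 12, 13, 2, 8] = (1 14 2)(6 7 10 9 15 8)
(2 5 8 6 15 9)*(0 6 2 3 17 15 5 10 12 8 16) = (0 6 5 16)(2 10 12 8)(3 17 15 9) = [6, 1, 10, 17, 4, 16, 5, 7, 2, 3, 12, 11, 8, 13, 14, 9, 0, 15]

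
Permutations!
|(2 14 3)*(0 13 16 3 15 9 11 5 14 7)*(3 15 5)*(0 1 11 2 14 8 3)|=|(0 13 16 15 9 2 7 1 11)(3 14 5 8)|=36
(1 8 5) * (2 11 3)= [0, 8, 11, 2, 4, 1, 6, 7, 5, 9, 10, 3]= (1 8 5)(2 11 3)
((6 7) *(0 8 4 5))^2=(0 4)(5 8)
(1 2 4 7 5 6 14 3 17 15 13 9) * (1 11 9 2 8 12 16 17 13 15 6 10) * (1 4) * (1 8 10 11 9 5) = [0, 10, 8, 13, 7, 11, 14, 1, 12, 9, 4, 5, 16, 2, 3, 15, 17, 6] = (1 10 4 7)(2 8 12 16 17 6 14 3 13)(5 11)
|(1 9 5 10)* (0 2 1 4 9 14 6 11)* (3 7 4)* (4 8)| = 42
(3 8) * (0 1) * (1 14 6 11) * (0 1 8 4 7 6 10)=(0 14 10)(3 4 7 6 11 8)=[14, 1, 2, 4, 7, 5, 11, 6, 3, 9, 0, 8, 12, 13, 10]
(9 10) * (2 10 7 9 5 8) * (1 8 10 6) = (1 8 2 6)(5 10)(7 9) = [0, 8, 6, 3, 4, 10, 1, 9, 2, 7, 5]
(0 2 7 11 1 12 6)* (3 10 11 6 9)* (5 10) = (0 2 7 6)(1 12 9 3 5 10 11) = [2, 12, 7, 5, 4, 10, 0, 6, 8, 3, 11, 1, 9]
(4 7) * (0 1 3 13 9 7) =[1, 3, 2, 13, 0, 5, 6, 4, 8, 7, 10, 11, 12, 9] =(0 1 3 13 9 7 4)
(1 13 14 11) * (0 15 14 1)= [15, 13, 2, 3, 4, 5, 6, 7, 8, 9, 10, 0, 12, 1, 11, 14]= (0 15 14 11)(1 13)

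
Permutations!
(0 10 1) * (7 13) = [10, 0, 2, 3, 4, 5, 6, 13, 8, 9, 1, 11, 12, 7] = (0 10 1)(7 13)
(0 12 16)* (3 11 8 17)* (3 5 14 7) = (0 12 16)(3 11 8 17 5 14 7) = [12, 1, 2, 11, 4, 14, 6, 3, 17, 9, 10, 8, 16, 13, 7, 15, 0, 5]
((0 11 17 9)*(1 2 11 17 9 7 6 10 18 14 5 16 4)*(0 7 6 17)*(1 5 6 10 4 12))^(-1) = ((1 2 11 9 7 17 10 18 14 6 4 5 16 12))^(-1) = (1 12 16 5 4 6 14 18 10 17 7 9 11 2)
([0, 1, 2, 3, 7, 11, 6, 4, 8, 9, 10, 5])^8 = (11)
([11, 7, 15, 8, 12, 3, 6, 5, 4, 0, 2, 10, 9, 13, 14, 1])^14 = (0 11 10 2 15 1 7 5 3 8 4 12 9)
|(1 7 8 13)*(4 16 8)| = |(1 7 4 16 8 13)| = 6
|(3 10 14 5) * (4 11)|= |(3 10 14 5)(4 11)|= 4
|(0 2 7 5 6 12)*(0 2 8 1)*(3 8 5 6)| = 20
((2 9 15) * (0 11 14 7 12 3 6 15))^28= ((0 11 14 7 12 3 6 15 2 9))^28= (0 2 6 12 14)(3 7 11 9 15)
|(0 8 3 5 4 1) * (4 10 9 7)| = 9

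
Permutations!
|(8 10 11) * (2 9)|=|(2 9)(8 10 11)|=6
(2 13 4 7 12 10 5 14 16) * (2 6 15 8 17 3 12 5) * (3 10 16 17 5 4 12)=(2 13 12 16 6 15 8 5 14 17 10)(4 7)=[0, 1, 13, 3, 7, 14, 15, 4, 5, 9, 2, 11, 16, 12, 17, 8, 6, 10]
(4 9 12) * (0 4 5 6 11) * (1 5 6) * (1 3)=(0 4 9 12 6 11)(1 5 3)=[4, 5, 2, 1, 9, 3, 11, 7, 8, 12, 10, 0, 6]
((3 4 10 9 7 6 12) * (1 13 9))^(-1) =((1 13 9 7 6 12 3 4 10))^(-1) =(1 10 4 3 12 6 7 9 13)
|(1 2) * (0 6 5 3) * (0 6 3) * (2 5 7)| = 7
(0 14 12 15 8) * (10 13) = (0 14 12 15 8)(10 13) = [14, 1, 2, 3, 4, 5, 6, 7, 0, 9, 13, 11, 15, 10, 12, 8]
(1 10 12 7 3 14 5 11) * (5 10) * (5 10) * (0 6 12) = (0 6 12 7 3 14 5 11 1 10) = [6, 10, 2, 14, 4, 11, 12, 3, 8, 9, 0, 1, 7, 13, 5]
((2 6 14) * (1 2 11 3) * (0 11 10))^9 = (0 11 3 1 2 6 14 10)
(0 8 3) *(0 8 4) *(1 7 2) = (0 4)(1 7 2)(3 8) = [4, 7, 1, 8, 0, 5, 6, 2, 3]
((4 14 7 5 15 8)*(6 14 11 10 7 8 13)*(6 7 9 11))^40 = ((4 6 14 8)(5 15 13 7)(9 11 10))^40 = (15)(9 11 10)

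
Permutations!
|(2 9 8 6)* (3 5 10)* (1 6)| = 15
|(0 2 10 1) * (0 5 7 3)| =|(0 2 10 1 5 7 3)| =7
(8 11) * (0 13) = (0 13)(8 11) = [13, 1, 2, 3, 4, 5, 6, 7, 11, 9, 10, 8, 12, 0]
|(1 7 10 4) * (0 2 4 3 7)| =12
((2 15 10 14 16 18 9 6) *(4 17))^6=((2 15 10 14 16 18 9 6)(4 17))^6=(2 9 16 10)(6 18 14 15)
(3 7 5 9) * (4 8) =(3 7 5 9)(4 8) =[0, 1, 2, 7, 8, 9, 6, 5, 4, 3]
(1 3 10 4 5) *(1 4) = (1 3 10)(4 5) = [0, 3, 2, 10, 5, 4, 6, 7, 8, 9, 1]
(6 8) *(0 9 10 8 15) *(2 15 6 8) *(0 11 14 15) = (0 9 10 2)(11 14 15) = [9, 1, 0, 3, 4, 5, 6, 7, 8, 10, 2, 14, 12, 13, 15, 11]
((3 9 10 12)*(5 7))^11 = (3 12 10 9)(5 7)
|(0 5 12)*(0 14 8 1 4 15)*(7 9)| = 8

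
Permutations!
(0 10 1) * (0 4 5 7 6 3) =(0 10 1 4 5 7 6 3) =[10, 4, 2, 0, 5, 7, 3, 6, 8, 9, 1]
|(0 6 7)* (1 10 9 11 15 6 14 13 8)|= |(0 14 13 8 1 10 9 11 15 6 7)|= 11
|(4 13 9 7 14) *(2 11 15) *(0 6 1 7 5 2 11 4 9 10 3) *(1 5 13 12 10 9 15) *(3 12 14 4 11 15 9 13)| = |(15)(0 6 5 2 11 1 7 4 14 9 3)(10 12)| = 22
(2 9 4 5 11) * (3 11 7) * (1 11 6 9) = (1 11 2)(3 6 9 4 5 7) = [0, 11, 1, 6, 5, 7, 9, 3, 8, 4, 10, 2]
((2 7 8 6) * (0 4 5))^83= ((0 4 5)(2 7 8 6))^83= (0 5 4)(2 6 8 7)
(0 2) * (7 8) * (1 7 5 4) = (0 2)(1 7 8 5 4) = [2, 7, 0, 3, 1, 4, 6, 8, 5]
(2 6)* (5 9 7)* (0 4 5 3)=[4, 1, 6, 0, 5, 9, 2, 3, 8, 7]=(0 4 5 9 7 3)(2 6)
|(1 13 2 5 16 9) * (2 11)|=7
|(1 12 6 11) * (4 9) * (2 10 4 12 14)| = 9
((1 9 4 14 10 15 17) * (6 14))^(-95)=(1 9 4 6 14 10 15 17)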